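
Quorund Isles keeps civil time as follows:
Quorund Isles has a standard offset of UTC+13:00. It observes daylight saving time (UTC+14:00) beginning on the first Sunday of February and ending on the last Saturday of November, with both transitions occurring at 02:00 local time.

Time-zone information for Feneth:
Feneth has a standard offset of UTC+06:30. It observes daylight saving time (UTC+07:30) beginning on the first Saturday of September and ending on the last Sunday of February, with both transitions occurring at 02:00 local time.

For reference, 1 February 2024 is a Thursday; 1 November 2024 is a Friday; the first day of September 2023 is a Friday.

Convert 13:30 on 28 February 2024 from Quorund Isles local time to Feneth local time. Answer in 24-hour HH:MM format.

1 February 2024 is a Thursday, so the first Sunday is February 4.
1 November 2024 is a Friday, so Saturdays fall on 2, 9, 16, 23, 30; the last is November 30.
Daylight saving runs 4 February – 30 November; 28 February 2024 is inside that window, so Quorund Isles is at UTC+14:00.
13:30 Quorund Isles − 14h = 23:30 UTC (rolling into the previous day, 27 February 2024).
1 September 2023 is a Friday, so the first Saturday is September 2.
1 February 2024 is a Thursday, so Sundays fall on 4, 11, 18, 25; the last is February 25.
At the standard offset (UTC+06:30), 23:30 UTC + 6h30m = 06:00 Feneth standard time (rolling into the next day, 28 February 2024).
Daylight saving runs 2 September 2023 – 25 February 2024; the standard-time date in Feneth, 28 February 2024, is outside that window, so Feneth is on standard time at UTC+06:30.
23:30 UTC + 6h30m = 06:00 Feneth (rolling into the next day, 28 February 2024).

06:00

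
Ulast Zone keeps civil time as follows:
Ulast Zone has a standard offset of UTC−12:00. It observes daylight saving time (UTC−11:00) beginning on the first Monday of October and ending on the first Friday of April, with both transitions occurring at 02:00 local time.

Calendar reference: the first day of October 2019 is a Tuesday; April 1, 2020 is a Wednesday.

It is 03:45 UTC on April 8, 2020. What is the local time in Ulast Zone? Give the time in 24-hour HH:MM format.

1 October 2019 is a Tuesday, so the first Monday is October 7.
1 April 2020 is a Wednesday, so the first Friday is April 3.
At the standard offset (UTC−12:00), 03:45 UTC − 12h = 15:45 Ulast Zone standard time (rolling into the previous day, 7 April 2020).
The standard-time date in Ulast Zone, April 7, 2020, does not fall between 7 October 2019 and 3 April 2020, so daylight saving is not in effect and Ulast Zone is at UTC−12:00.
03:45 UTC − 12h = 15:45 local (rolling into the previous day, 7 April 2020).

15:45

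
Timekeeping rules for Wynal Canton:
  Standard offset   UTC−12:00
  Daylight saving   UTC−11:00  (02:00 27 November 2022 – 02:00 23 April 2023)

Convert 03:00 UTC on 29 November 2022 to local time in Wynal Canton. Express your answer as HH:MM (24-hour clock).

16:00

At the standard offset (UTC−12:00), 03:00 UTC − 12h = 15:00 Wynal Canton standard time (rolling into the previous day, 28 November 2022).
The standard-time date in Wynal Canton, 28 November 2022, falls between 27 November 2022 and 23 April 2023, so daylight saving is in effect and Wynal Canton is at UTC−11:00.
03:00 UTC − 11h = 16:00 local (rolling into the previous day, 28 November 2022).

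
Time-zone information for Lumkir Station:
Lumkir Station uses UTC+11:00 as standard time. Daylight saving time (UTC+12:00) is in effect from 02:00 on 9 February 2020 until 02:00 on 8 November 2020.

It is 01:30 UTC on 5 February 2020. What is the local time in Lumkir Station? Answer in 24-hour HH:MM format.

12:30

At the standard offset (UTC+11:00), 01:30 UTC + 11h = 12:30 Lumkir Station standard time.
Daylight saving runs 9 February – 8 November; the standard-time date in Lumkir Station, 5 February 2020, is outside that window, so Lumkir Station is on standard time at UTC+11:00.
01:30 UTC + 11h = 12:30 local.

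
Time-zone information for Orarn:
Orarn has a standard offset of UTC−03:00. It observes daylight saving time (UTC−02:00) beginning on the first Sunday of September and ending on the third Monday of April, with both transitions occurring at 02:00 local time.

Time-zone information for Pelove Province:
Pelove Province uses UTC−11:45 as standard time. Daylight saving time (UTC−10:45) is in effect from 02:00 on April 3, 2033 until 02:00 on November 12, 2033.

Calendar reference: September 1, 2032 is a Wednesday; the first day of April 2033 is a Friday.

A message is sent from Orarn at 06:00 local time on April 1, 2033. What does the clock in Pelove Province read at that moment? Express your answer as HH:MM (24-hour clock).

1 September 2032 is a Wednesday, so the first Sunday is September 5.
1 April 2033 is a Friday, so the first Monday is April 4 and the third is April 18.
April 1, 2033 falls between 5 September 2032 and 18 April 2033, so daylight saving is in effect and Orarn is at UTC−02:00.
06:00 Orarn + 2h = 08:00 UTC.
At the standard offset (UTC−11:45), 08:00 UTC − 11h45m = 20:15 Pelove Province standard time (rolling into the previous day, 31 March 2033).
The standard-time date in Pelove Province, March 31, 2033, is outside the daylight-saving period (3 April – 12 November), so Pelove Province is on standard time, UTC−11:45.
08:00 UTC − 11h45m = 20:15 Pelove Province (rolling into the previous day, 31 March 2033).

20:15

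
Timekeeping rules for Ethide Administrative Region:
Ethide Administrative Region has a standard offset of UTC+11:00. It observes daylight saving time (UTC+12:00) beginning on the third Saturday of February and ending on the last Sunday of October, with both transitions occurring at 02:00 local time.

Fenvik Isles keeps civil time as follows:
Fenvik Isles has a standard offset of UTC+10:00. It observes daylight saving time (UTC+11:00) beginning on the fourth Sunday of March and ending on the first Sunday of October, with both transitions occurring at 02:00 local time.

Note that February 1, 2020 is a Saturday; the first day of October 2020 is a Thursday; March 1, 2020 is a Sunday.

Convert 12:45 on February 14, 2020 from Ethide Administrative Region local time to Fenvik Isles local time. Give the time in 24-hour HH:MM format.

11:45

1 February 2020 is a Saturday, so the first Saturday is February 1 and the third is February 15.
1 October 2020 is a Thursday, so Sundays fall on 4, 11, 18, 25; the last is October 25.
February 14, 2020 does not fall between 15 February and 25 October, so daylight saving is not in effect and Ethide Administrative Region is at UTC+11:00.
12:45 Ethide Administrative Region − 11h = 01:45 UTC.
1 March 2020 is a Sunday, so the first Sunday is March 1 and the fourth is March 22.
1 October 2020 is a Thursday, so the first Sunday is October 4.
At the standard offset (UTC+10:00), 01:45 UTC + 10h = 11:45 Fenvik Isles standard time.
The standard-time date in Fenvik Isles, February 14, 2020, is outside the daylight-saving period (22 March – 4 October), so Fenvik Isles is on standard time, UTC+10:00.
01:45 UTC + 10h = 11:45 Fenvik Isles.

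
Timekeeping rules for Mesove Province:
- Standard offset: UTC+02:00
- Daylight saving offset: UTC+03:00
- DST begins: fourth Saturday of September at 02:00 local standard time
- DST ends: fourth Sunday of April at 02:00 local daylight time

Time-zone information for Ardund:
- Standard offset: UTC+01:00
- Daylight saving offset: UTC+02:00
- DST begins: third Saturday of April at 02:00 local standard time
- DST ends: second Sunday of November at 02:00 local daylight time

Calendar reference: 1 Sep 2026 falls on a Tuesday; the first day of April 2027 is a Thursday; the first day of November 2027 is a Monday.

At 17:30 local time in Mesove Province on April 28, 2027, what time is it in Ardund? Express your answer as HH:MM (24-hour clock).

17:30

1 September 2026 is a Tuesday, so the first Saturday is September 5 and the fourth is September 26.
1 April 2027 is a Thursday, so the first Sunday is April 4 and the fourth is April 25.
April 28, 2027 is outside the daylight-saving period (26 September 2026 – 25 April 2027), so Mesove Province is on standard time, UTC+02:00.
17:30 Mesove Province − 2h = 15:30 UTC.
1 April 2027 is a Thursday, so the first Saturday is April 3 and the third is April 17.
1 November 2027 is a Monday, so the first Sunday is November 7 and the second is November 14.
At the standard offset (UTC+01:00), 15:30 UTC + 1h = 16:30 Ardund standard time.
The standard-time date in Ardund, April 28, 2027, lies within the daylight-saving period (17 April – 14 November), so Ardund is on daylight time, UTC+02:00.
15:30 UTC + 2h = 17:30 Ardund.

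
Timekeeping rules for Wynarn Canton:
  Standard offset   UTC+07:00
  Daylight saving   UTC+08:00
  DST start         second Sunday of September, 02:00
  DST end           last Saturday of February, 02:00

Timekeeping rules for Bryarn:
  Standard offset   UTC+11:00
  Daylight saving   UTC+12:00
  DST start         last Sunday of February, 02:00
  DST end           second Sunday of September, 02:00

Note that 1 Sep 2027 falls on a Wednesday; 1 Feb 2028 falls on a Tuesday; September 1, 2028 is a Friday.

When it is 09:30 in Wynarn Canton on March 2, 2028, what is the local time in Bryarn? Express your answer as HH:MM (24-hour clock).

1 September 2027 is a Wednesday, so the first Sunday is September 5 and the second is September 12.
1 February 2028 is a Tuesday, so Saturdays fall on 5, 12, 19, 26; the last is February 26.
Daylight saving runs 12 September 2027 – 26 February 2028; March 2, 2028 is outside that window, so Wynarn Canton is on standard time at UTC+07:00.
09:30 Wynarn Canton − 7h = 02:30 UTC.
1 February 2028 is a Tuesday, so Sundays fall on 6, 13, 20, 27; the last is February 27.
1 September 2028 is a Friday, so the first Sunday is September 3 and the second is September 10.
At the standard offset (UTC+11:00), 02:30 UTC + 11h = 13:30 Bryarn standard time.
The standard-time date in Bryarn, March 2, 2028, lies within the daylight-saving period (27 February – 10 September), so Bryarn is on daylight time, UTC+12:00.
02:30 UTC + 12h = 14:30 Bryarn.

14:30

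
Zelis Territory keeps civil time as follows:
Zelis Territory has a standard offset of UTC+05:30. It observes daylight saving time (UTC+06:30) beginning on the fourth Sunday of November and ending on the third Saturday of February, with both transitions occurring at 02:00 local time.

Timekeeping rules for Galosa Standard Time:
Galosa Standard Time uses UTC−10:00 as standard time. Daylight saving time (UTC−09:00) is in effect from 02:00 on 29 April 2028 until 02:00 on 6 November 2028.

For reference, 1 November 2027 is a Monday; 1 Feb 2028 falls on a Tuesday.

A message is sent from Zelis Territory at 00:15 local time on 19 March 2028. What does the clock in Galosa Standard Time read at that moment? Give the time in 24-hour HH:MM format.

1 November 2027 is a Monday, so the first Sunday is November 7 and the fourth is November 28.
1 February 2028 is a Tuesday, so the first Saturday is February 5 and the third is February 19.
Daylight saving runs 28 November 2027 – 19 February 2028; 19 March 2028 is outside that window, so Zelis Territory is on standard time at UTC+05:30.
00:15 Zelis Territory − 5h30m = 18:45 UTC (rolling into the previous day, 18 March 2028).
At the standard offset (UTC−10:00), 18:45 UTC − 10h = 08:45 Galosa Standard Time standard time.
Daylight saving runs 29 April – 6 November; the standard-time date in Galosa Standard Time, 18 March 2028, is outside that window, so Galosa Standard Time is on standard time at UTC−10:00.
18:45 UTC − 10h = 08:45 Galosa Standard Time.

08:45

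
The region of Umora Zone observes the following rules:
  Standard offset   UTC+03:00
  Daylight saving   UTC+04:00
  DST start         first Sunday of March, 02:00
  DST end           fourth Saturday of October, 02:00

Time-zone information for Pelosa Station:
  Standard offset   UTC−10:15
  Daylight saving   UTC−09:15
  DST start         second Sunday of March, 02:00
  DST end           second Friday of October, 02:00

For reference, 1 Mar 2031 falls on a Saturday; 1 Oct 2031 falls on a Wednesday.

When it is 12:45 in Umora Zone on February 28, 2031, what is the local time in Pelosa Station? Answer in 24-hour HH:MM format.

1 March 2031 is a Saturday, so the first Sunday is March 2.
1 October 2031 is a Wednesday, so the first Saturday is October 4 and the fourth is October 25.
February 28, 2031 is outside the daylight-saving period (2 March – 25 October), so Umora Zone is on standard time, UTC+03:00.
12:45 Umora Zone − 3h = 09:45 UTC.
1 March 2031 is a Saturday, so the first Sunday is March 2 and the second is March 9.
1 October 2031 is a Wednesday, so the first Friday is October 3 and the second is October 10.
At the standard offset (UTC−10:15), 09:45 UTC − 10h15m = 23:30 Pelosa Station standard time (rolling into the previous day, 27 February 2031).
The standard-time date in Pelosa Station, February 27, 2031, does not fall between 9 March and 10 October, so daylight saving is not in effect and Pelosa Station is at UTC−10:15.
09:45 UTC − 10h15m = 23:30 Pelosa Station (rolling into the previous day, 27 February 2031).

23:30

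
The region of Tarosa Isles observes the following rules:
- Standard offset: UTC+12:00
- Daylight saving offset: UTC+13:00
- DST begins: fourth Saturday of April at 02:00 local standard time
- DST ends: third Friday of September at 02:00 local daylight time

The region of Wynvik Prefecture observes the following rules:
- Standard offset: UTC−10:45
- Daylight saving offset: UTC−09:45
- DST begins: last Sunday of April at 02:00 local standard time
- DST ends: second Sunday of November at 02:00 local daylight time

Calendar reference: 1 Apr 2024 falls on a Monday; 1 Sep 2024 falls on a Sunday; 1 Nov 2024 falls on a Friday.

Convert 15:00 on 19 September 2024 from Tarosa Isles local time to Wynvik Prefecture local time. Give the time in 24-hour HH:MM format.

1 April 2024 is a Monday, so the first Saturday is April 6 and the fourth is April 27.
1 September 2024 is a Sunday, so the first Friday is September 6 and the third is September 20.
19 September 2024 lies within the daylight-saving period (27 April – 20 September), so Tarosa Isles is on daylight time, UTC+13:00.
15:00 Tarosa Isles − 13h = 02:00 UTC.
1 April 2024 is a Monday, so Sundays fall on 7, 14, 21, 28; the last is April 28.
1 November 2024 is a Friday, so the first Sunday is November 3 and the second is November 10.
At the standard offset (UTC−10:45), 02:00 UTC − 10h45m = 15:15 Wynvik Prefecture standard time (rolling into the previous day, 18 September 2024).
Daylight saving runs 28 April – 10 November; the standard-time date in Wynvik Prefecture, 18 September 2024, is inside that window, so Wynvik Prefecture is at UTC−09:45.
02:00 UTC − 9h45m = 16:15 Wynvik Prefecture (rolling into the previous day, 18 September 2024).

16:15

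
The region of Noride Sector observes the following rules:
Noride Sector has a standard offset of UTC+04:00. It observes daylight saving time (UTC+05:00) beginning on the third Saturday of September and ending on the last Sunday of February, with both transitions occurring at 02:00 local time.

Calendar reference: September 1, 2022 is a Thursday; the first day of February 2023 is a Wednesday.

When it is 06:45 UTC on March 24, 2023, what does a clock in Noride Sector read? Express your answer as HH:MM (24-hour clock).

10:45

1 September 2022 is a Thursday, so the first Saturday is September 3 and the third is September 17.
1 February 2023 is a Wednesday, so Sundays fall on 5, 12, 19, 26; the last is February 26.
At the standard offset (UTC+04:00), 06:45 UTC + 4h = 10:45 Noride Sector standard time.
Daylight saving runs 17 September 2022 – 26 February 2023; the standard-time date in Noride Sector, March 24, 2023, is outside that window, so Noride Sector is on standard time at UTC+04:00.
06:45 UTC + 4h = 10:45 local.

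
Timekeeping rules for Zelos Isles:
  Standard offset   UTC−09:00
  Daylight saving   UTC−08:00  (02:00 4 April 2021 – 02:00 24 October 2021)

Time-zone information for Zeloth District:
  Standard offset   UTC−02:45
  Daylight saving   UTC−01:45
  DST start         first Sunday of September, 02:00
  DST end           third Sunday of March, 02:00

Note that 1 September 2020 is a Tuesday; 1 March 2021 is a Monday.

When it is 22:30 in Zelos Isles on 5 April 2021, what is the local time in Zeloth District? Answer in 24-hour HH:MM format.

03:45

5 April 2021 lies within the daylight-saving period (4 April – 24 October), so Zelos Isles is on daylight time, UTC−08:00.
22:30 Zelos Isles + 8h = 06:30 UTC (rolling into the next day, 6 April 2021).
1 September 2020 is a Tuesday, so the first Sunday is September 6.
1 March 2021 is a Monday, so the first Sunday is March 7 and the third is March 21.
At the standard offset (UTC−02:45), 06:30 UTC − 2h45m = 03:45 Zeloth District standard time.
The standard-time date in Zeloth District, 6 April 2021, does not fall between 6 September 2020 and 21 March 2021, so daylight saving is not in effect and Zeloth District is at UTC−02:45.
06:30 UTC − 2h45m = 03:45 Zeloth District.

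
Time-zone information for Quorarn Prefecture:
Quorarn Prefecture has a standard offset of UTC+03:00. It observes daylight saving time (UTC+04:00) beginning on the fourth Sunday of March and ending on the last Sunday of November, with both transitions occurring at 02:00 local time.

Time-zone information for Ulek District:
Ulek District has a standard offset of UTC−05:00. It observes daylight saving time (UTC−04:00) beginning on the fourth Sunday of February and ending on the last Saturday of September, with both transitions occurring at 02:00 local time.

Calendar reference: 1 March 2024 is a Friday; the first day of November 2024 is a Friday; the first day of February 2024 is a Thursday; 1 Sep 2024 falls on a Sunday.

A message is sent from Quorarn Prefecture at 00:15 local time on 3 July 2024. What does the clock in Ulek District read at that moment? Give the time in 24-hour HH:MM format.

16:15

1 March 2024 is a Friday, so the first Sunday is March 3 and the fourth is March 24.
1 November 2024 is a Friday, so Sundays fall on 3, 10, 17, 24; the last is November 24.
3 July 2024 falls between 24 March and 24 November, so daylight saving is in effect and Quorarn Prefecture is at UTC+04:00.
00:15 Quorarn Prefecture − 4h = 20:15 UTC (rolling into the previous day, 2 July 2024).
1 February 2024 is a Thursday, so the first Sunday is February 4 and the fourth is February 25.
1 September 2024 is a Sunday, so Saturdays fall on 7, 14, 21, 28; the last is September 28.
At the standard offset (UTC−05:00), 20:15 UTC − 5h = 15:15 Ulek District standard time.
The standard-time date in Ulek District, 2 July 2024, lies within the daylight-saving period (25 February – 28 September), so Ulek District is on daylight time, UTC−04:00.
20:15 UTC − 4h = 16:15 Ulek District.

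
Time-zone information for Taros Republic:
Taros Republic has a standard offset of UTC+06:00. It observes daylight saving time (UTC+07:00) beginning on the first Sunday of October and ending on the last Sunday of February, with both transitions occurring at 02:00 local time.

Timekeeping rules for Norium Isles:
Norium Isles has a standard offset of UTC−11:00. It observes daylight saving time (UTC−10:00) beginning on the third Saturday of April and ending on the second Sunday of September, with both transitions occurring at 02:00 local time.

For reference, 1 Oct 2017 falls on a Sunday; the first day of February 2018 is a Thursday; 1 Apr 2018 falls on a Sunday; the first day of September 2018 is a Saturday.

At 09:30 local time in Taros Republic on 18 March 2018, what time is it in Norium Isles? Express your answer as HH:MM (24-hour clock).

1 October 2017 is a Sunday, so the first Sunday is October 1.
1 February 2018 is a Thursday, so Sundays fall on 4, 11, 18, 25; the last is February 25.
18 March 2018 is outside the daylight-saving period (1 October 2017 – 25 February 2018), so Taros Republic is on standard time, UTC+06:00.
09:30 Taros Republic − 6h = 03:30 UTC.
1 April 2018 is a Sunday, so the first Saturday is April 7 and the third is April 21.
1 September 2018 is a Saturday, so the first Sunday is September 2 and the second is September 9.
At the standard offset (UTC−11:00), 03:30 UTC − 11h = 16:30 Norium Isles standard time (rolling into the previous day, 17 March 2018).
Daylight saving runs 21 April – 9 September; the standard-time date in Norium Isles, 17 March 2018, is outside that window, so Norium Isles is on standard time at UTC−11:00.
03:30 UTC − 11h = 16:30 Norium Isles (rolling into the previous day, 17 March 2018).

16:30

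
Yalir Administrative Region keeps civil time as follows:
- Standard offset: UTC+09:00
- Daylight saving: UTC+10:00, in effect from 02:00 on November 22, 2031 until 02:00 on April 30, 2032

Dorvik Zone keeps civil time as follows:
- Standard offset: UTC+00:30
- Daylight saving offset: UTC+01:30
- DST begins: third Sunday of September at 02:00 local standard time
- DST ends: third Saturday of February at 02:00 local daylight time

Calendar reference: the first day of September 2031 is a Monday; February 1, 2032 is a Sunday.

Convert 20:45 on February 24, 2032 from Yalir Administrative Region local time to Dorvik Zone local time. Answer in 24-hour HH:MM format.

11:15

Daylight saving runs 22 November 2031 – 30 April 2032; February 24, 2032 is inside that window, so Yalir Administrative Region is at UTC+10:00.
20:45 Yalir Administrative Region − 10h = 10:45 UTC.
1 September 2031 is a Monday, so the first Sunday is September 7 and the third is September 21.
1 February 2032 is a Sunday, so the first Saturday is February 7 and the third is February 21.
At the standard offset (UTC+00:30), 10:45 UTC + 0h30m = 11:15 Dorvik Zone standard time.
The standard-time date in Dorvik Zone, February 24, 2032, does not fall between 21 September 2031 and 21 February 2032, so daylight saving is not in effect and Dorvik Zone is at UTC+00:30.
10:45 UTC + 0h30m = 11:15 Dorvik Zone.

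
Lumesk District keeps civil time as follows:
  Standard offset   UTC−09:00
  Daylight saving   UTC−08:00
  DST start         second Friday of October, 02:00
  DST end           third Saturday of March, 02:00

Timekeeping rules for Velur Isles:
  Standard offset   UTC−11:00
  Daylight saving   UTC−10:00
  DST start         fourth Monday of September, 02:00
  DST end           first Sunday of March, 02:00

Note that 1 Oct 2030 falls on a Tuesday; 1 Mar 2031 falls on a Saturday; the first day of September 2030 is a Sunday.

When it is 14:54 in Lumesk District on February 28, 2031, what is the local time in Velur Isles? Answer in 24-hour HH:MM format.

1 October 2030 is a Tuesday, so the first Friday is October 4 and the second is October 11.
1 March 2031 is a Saturday, so the first Saturday is March 1 and the third is March 15.
February 28, 2031 falls between 11 October 2030 and 15 March 2031, so daylight saving is in effect and Lumesk District is at UTC−08:00.
14:54 Lumesk District + 8h = 22:54 UTC.
1 September 2030 is a Sunday, so the first Monday is September 2 and the fourth is September 23.
1 March 2031 is a Saturday, so the first Sunday is March 2.
At the standard offset (UTC−11:00), 22:54 UTC − 11h = 11:54 Velur Isles standard time.
The standard-time date in Velur Isles, February 28, 2031, lies within the daylight-saving period (23 September 2030 – 2 March 2031), so Velur Isles is on daylight time, UTC−10:00.
22:54 UTC − 10h = 12:54 Velur Isles.

12:54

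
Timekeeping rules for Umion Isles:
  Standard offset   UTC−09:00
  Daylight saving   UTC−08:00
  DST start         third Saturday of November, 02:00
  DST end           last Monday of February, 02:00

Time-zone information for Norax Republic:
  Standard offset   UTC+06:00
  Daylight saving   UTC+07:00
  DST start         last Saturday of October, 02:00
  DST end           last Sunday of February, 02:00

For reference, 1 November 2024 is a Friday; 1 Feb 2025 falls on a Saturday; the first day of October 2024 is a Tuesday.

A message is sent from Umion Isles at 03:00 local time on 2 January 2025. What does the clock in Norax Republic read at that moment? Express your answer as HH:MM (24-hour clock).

1 November 2024 is a Friday, so the first Saturday is November 2 and the third is November 16.
1 February 2025 is a Saturday, so Mondays fall on 3, 10, 17, 24; the last is February 24.
Daylight saving runs 16 November 2024 – 24 February 2025; 2 January 2025 is inside that window, so Umion Isles is at UTC−08:00.
03:00 Umion Isles + 8h = 11:00 UTC.
1 October 2024 is a Tuesday, so Saturdays fall on 5, 12, 19, 26; the last is October 26.
1 February 2025 is a Saturday, so Sundays fall on 2, 9, 16, 23; the last is February 23.
At the standard offset (UTC+06:00), 11:00 UTC + 6h = 17:00 Norax Republic standard time.
The standard-time date in Norax Republic, 2 January 2025, lies within the daylight-saving period (26 October 2024 – 23 February 2025), so Norax Republic is on daylight time, UTC+07:00.
11:00 UTC + 7h = 18:00 Norax Republic.

18:00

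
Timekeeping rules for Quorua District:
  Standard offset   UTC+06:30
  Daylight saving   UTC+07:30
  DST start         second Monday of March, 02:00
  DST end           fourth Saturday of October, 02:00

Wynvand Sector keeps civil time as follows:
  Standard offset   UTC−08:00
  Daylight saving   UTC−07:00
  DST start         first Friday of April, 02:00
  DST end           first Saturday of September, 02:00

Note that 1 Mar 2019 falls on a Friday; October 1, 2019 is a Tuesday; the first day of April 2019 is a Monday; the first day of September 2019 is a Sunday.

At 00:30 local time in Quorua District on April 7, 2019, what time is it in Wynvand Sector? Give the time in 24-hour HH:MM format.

1 March 2019 is a Friday, so the first Monday is March 4 and the second is March 11.
1 October 2019 is a Tuesday, so the first Saturday is October 5 and the fourth is October 26.
Daylight saving runs 11 March – 26 October; April 7, 2019 is inside that window, so Quorua District is at UTC+07:30.
00:30 Quorua District − 7h30m = 17:00 UTC (rolling into the previous day, 6 April 2019).
1 April 2019 is a Monday, so the first Friday is April 5.
1 September 2019 is a Sunday, so the first Saturday is September 7.
At the standard offset (UTC−08:00), 17:00 UTC − 8h = 09:00 Wynvand Sector standard time.
Daylight saving runs 5 April – 7 September; the standard-time date in Wynvand Sector, April 6, 2019, is inside that window, so Wynvand Sector is at UTC−07:00.
17:00 UTC − 7h = 10:00 Wynvand Sector.

10:00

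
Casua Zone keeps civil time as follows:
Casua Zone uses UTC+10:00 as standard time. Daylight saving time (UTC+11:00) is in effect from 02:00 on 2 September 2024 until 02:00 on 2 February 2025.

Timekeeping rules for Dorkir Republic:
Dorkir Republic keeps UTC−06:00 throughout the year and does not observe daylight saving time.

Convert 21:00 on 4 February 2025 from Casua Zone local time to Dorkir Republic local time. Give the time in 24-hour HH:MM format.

05:00

4 February 2025 does not fall between 2 September 2024 and 2 February 2025, so daylight saving is not in effect and Casua Zone is at UTC+10:00.
21:00 Casua Zone − 10h = 11:00 UTC.
Dorkir Republic has no daylight saving, so its offset is UTC−06:00 year-round.
11:00 UTC − 6h = 05:00 Dorkir Republic.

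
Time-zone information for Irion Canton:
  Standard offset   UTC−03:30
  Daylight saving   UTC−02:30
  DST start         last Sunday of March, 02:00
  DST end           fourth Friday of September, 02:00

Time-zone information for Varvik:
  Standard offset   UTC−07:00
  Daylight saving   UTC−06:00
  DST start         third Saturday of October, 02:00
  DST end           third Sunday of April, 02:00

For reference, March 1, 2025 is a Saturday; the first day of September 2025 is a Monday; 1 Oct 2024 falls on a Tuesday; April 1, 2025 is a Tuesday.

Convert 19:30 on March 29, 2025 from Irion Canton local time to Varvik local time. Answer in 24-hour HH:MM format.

17:00

1 March 2025 is a Saturday, so Sundays fall on 2, 9, 16, 23, 30; the last is March 30.
1 September 2025 is a Monday, so the first Friday is September 5 and the fourth is September 26.
Daylight saving runs 30 March – 26 September; March 29, 2025 is outside that window, so Irion Canton is on standard time at UTC−03:30.
19:30 Irion Canton + 3h30m = 23:00 UTC.
1 October 2024 is a Tuesday, so the first Saturday is October 5 and the third is October 19.
1 April 2025 is a Tuesday, so the first Sunday is April 6 and the third is April 20.
At the standard offset (UTC−07:00), 23:00 UTC − 7h = 16:00 Varvik standard time.
Daylight saving runs 19 October 2024 – 20 April 2025; the standard-time date in Varvik, March 29, 2025, is inside that window, so Varvik is at UTC−06:00.
23:00 UTC − 6h = 17:00 Varvik.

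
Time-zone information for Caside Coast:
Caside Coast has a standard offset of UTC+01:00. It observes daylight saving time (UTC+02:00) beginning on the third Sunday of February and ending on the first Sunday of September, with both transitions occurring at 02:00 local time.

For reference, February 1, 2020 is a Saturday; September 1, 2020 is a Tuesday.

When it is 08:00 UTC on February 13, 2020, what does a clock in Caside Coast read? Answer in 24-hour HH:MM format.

1 February 2020 is a Saturday, so the first Sunday is February 2 and the third is February 16.
1 September 2020 is a Tuesday, so the first Sunday is September 6.
At the standard offset (UTC+01:00), 08:00 UTC + 1h = 09:00 Caside Coast standard time.
The standard-time date in Caside Coast, February 13, 2020, does not fall between 16 February and 6 September, so daylight saving is not in effect and Caside Coast is at UTC+01:00.
08:00 UTC + 1h = 09:00 local.

09:00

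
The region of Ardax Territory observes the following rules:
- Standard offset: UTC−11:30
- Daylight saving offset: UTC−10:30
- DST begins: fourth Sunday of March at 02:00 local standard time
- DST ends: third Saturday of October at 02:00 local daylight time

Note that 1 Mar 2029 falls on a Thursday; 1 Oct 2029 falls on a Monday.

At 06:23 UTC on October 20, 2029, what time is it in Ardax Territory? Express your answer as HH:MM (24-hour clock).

19:53

1 March 2029 is a Thursday, so the first Sunday is March 4 and the fourth is March 25.
1 October 2029 is a Monday, so the first Saturday is October 6 and the third is October 20.
At the standard offset (UTC−11:30), 06:23 UTC − 11h30m = 18:53 Ardax Territory standard time (rolling into the previous day, 19 October 2029).
The standard-time date in Ardax Territory, October 19, 2029, lies within the daylight-saving period (25 March – 20 October), so Ardax Territory is on daylight time, UTC−10:30.
06:23 UTC − 10h30m = 19:53 local (rolling into the previous day, 19 October 2029).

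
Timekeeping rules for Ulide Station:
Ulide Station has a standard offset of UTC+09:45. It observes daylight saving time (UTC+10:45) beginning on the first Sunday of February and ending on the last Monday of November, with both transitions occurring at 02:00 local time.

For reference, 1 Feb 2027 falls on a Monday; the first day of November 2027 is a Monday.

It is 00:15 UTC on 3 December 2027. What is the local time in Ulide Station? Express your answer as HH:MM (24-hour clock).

10:00

1 February 2027 is a Monday, so the first Sunday is February 7.
1 November 2027 is a Monday, so Mondays fall on 1, 8, 15, 22, 29; the last is November 29.
At the standard offset (UTC+09:45), 00:15 UTC + 9h45m = 10:00 Ulide Station standard time.
The standard-time date in Ulide Station, 3 December 2027, is outside the daylight-saving period (7 February – 29 November), so Ulide Station is on standard time, UTC+09:45.
00:15 UTC + 9h45m = 10:00 local.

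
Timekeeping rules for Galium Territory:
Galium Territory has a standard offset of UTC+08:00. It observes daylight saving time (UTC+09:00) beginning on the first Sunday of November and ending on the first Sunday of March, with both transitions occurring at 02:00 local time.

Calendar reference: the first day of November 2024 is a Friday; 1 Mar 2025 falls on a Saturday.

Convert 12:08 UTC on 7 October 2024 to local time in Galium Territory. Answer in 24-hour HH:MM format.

20:08

1 November 2024 is a Friday, so the first Sunday is November 3.
1 March 2025 is a Saturday, so the first Sunday is March 2.
At the standard offset (UTC+08:00), 12:08 UTC + 8h = 20:08 Galium Territory standard time.
Daylight saving runs 3 November 2024 – 2 March 2025; the standard-time date in Galium Territory, 7 October 2024, is outside that window, so Galium Territory is on standard time at UTC+08:00.
12:08 UTC + 8h = 20:08 local.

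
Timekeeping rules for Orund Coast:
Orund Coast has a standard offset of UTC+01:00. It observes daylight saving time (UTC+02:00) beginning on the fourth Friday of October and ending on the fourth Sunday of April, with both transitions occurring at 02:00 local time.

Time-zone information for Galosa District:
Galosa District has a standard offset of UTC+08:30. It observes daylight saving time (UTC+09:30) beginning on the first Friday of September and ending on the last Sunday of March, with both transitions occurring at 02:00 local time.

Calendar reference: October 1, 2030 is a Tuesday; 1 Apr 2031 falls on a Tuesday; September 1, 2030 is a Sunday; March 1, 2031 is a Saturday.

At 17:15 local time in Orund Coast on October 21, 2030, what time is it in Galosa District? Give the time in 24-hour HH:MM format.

01:45

1 October 2030 is a Tuesday, so the first Friday is October 4 and the fourth is October 25.
1 April 2031 is a Tuesday, so the first Sunday is April 6 and the fourth is April 27.
October 21, 2030 is outside the daylight-saving period (25 October 2030 – 27 April 2031), so Orund Coast is on standard time, UTC+01:00.
17:15 Orund Coast − 1h = 16:15 UTC.
1 September 2030 is a Sunday, so the first Friday is September 6.
1 March 2031 is a Saturday, so Sundays fall on 2, 9, 16, 23, 30; the last is March 30.
At the standard offset (UTC+08:30), 16:15 UTC + 8h30m = 00:45 Galosa District standard time (rolling into the next day, 22 October 2030).
Daylight saving runs 6 September 2030 – 30 March 2031; the standard-time date in Galosa District, October 22, 2030, is inside that window, so Galosa District is at UTC+09:30.
16:15 UTC + 9h30m = 01:45 Galosa District (rolling into the next day, 22 October 2030).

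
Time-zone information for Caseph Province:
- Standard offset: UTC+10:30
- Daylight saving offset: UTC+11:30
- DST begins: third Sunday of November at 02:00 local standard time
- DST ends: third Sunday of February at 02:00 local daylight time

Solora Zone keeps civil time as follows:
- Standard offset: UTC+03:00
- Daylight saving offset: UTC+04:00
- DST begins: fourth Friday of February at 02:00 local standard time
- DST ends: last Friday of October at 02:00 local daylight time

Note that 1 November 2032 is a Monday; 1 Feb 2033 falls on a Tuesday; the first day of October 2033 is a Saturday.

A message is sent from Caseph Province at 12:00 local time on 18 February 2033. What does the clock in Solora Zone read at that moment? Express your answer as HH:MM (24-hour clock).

1 November 2032 is a Monday, so the first Sunday is November 7 and the third is November 21.
1 February 2033 is a Tuesday, so the first Sunday is February 6 and the third is February 20.
18 February 2033 lies within the daylight-saving period (21 November 2032 – 20 February 2033), so Caseph Province is on daylight time, UTC+11:30.
12:00 Caseph Province − 11h30m = 00:30 UTC.
1 February 2033 is a Tuesday, so the first Friday is February 4 and the fourth is February 25.
1 October 2033 is a Saturday, so Fridays fall on 7, 14, 21, 28; the last is October 28.
At the standard offset (UTC+03:00), 00:30 UTC + 3h = 03:30 Solora Zone standard time.
The standard-time date in Solora Zone, 18 February 2033, does not fall between 25 February and 28 October, so daylight saving is not in effect and Solora Zone is at UTC+03:00.
00:30 UTC + 3h = 03:30 Solora Zone.

03:30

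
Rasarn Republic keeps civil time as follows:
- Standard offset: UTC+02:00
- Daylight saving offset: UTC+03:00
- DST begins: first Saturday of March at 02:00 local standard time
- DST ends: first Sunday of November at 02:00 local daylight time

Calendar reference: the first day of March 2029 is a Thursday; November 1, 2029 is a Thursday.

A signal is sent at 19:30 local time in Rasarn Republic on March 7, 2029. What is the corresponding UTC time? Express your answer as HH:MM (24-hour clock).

16:30

1 March 2029 is a Thursday, so the first Saturday is March 3.
1 November 2029 is a Thursday, so the first Sunday is November 4.
March 7, 2029 falls between 3 March and 4 November, so daylight saving is in effect and Rasarn Republic is at UTC+03:00.
19:30 local − 3h = 16:30 UTC.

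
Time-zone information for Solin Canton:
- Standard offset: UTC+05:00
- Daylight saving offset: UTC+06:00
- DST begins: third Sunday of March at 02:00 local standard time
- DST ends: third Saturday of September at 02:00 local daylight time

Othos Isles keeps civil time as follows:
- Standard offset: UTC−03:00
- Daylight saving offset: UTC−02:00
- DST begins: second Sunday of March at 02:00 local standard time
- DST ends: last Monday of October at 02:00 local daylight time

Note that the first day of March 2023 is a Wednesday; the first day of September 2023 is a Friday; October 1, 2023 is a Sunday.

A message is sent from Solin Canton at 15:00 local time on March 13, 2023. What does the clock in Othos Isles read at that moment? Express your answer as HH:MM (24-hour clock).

08:00

1 March 2023 is a Wednesday, so the first Sunday is March 5 and the third is March 19.
1 September 2023 is a Friday, so the first Saturday is September 2 and the third is September 16.
Daylight saving runs 19 March – 16 September; March 13, 2023 is outside that window, so Solin Canton is on standard time at UTC+05:00.
15:00 Solin Canton − 5h = 10:00 UTC.
1 March 2023 is a Wednesday, so the first Sunday is March 5 and the second is March 12.
1 October 2023 is a Sunday, so Mondays fall on 2, 9, 16, 23, 30; the last is October 30.
At the standard offset (UTC−03:00), 10:00 UTC − 3h = 07:00 Othos Isles standard time.
The standard-time date in Othos Isles, March 13, 2023, lies within the daylight-saving period (12 March – 30 October), so Othos Isles is on daylight time, UTC−02:00.
10:00 UTC − 2h = 08:00 Othos Isles.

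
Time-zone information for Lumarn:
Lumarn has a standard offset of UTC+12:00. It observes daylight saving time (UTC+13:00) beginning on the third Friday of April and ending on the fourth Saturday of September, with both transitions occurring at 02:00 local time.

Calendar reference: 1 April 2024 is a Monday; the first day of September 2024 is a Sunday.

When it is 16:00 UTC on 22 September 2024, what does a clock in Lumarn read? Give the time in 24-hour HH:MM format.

1 April 2024 is a Monday, so the first Friday is April 5 and the third is April 19.
1 September 2024 is a Sunday, so the first Saturday is September 7 and the fourth is September 28.
At the standard offset (UTC+12:00), 16:00 UTC + 12h = 04:00 Lumarn standard time (rolling into the next day, 23 September 2024).
Daylight saving runs 19 April – 28 September; the standard-time date in Lumarn, 23 September 2024, is inside that window, so Lumarn is at UTC+13:00.
16:00 UTC + 13h = 05:00 local (rolling into the next day, 23 September 2024).

05:00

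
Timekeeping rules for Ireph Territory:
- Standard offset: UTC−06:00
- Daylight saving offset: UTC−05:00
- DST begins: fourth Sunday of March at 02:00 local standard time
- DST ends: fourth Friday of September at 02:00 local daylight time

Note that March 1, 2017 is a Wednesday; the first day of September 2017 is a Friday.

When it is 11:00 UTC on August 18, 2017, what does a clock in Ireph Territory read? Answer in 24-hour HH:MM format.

1 March 2017 is a Wednesday, so the first Sunday is March 5 and the fourth is March 26.
1 September 2017 is a Friday, so the first Friday is September 1 and the fourth is September 22.
At the standard offset (UTC−06:00), 11:00 UTC − 6h = 05:00 Ireph Territory standard time.
Daylight saving runs 26 March – 22 September; the standard-time date in Ireph Territory, August 18, 2017, is inside that window, so Ireph Territory is at UTC−05:00.
11:00 UTC − 5h = 06:00 local.

06:00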